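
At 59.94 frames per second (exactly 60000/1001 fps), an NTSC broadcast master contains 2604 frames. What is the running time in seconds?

Running time = 2604 / (60000/1001) = 43.4434 s.

43.4434 seconds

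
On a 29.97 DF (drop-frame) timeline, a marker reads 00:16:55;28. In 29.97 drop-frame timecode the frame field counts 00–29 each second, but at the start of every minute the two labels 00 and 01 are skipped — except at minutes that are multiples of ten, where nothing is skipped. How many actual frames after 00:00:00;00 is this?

30448

Complete 10-minute blocks: 1, each 17982 frames → 17982.
Remaining 6 whole minutes in the current block: 1800 + 5 × 1798 = 10790 frames.
Within the current minute: 55 × 30 + 28 − 2 = 1676 (labels ;00/;01 skipped at this minute). Total = 17982 + 10790 + 1676 = 30448.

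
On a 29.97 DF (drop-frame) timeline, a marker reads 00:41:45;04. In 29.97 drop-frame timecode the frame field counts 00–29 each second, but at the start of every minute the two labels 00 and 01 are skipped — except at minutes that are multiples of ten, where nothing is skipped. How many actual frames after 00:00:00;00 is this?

75080

As if non-drop at 30 labels/s: (0 × 3600 + 41 × 60 + 45) × 30 + 4 = 75154.
Minute boundaries passed: 41; those not divisible by 10: 41 − 4 = 37; dropped labels = 2 × 37 = 74.
Actual frame index = 75154 − 74 = 75080.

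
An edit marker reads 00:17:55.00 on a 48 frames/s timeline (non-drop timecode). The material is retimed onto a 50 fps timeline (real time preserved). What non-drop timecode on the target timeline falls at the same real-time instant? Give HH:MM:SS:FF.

Source frame index: (0×3600 + 17×60 + 55) × 48 + 0 = 51600.
Real time: 51600 / (48) = 1075 s.
Target frame: (1075) × (50) = 53750.
At 50 labels/s: frame 53750 → 00:17:55:00.

00:17:55:00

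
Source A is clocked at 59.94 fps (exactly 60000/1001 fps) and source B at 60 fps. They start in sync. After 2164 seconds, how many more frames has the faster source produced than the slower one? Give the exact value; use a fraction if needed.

A emits 60000/1001 × 2164 = 129840000/1001 frames; B emits 60 × 2164 = 129840.
Difference = 129840/1001 frames (≈ 129.7103); B is ahead of A.

129840/1001 frames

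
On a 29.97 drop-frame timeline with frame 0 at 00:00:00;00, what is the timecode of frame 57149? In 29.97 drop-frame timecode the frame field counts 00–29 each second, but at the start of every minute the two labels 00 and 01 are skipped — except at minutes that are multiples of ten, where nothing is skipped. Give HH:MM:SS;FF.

Ten DF minutes hold 17982 frames, so frame 57149 lies in block 3 (frames 53946–71927) with 3203 frames into that block.
The block's first minute is 1800 frames and the rest 1798 each; 3203 frames reaches minute 1, so 3 × 18 + 1 × 2 = 56 labels have been skipped so far.
Adding those back, label number 57149 + 56 = 57205 at 30 labels/s is 1906 s + 25 f = 0 h 31 min 46 s frame 25, i.e. 00:31:46;25.

00:31:46;25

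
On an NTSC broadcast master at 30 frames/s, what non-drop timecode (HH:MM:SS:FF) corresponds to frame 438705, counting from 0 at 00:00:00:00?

438705 ÷ 30 = 14623 full seconds, remainder 15 frames.
14623 s = 4 h 3 min 43 s.
Timecode: 04:03:43:15.

04:03:43:15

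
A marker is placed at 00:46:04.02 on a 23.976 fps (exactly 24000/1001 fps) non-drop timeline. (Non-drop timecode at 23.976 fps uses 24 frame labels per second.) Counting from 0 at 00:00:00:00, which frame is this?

66338

Total seconds to the label: (0 × 3600 + 46 × 60 + 4) = 2764.
Frame index = 2764 × 24 + 2 = 66338.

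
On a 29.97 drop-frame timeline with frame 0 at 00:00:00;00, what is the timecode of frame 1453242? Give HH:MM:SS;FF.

Ten DF minutes hold 17982 frames, so frame 1453242 lies in block 80 (frames 1438560–1456541) with 14682 frames into that block.
The block's first minute is 1800 frames and the rest 1798 each; 14682 frames reaches minute 8, so 80 × 18 + 8 × 2 = 1456 labels have been skipped so far.
Adding those back, label number 1453242 + 1456 = 1454698 at 30 labels/s is 48489 s + 28 f = 13 h 28 min 9 s frame 28, i.e. 13:28:09;28.

13:28:09;28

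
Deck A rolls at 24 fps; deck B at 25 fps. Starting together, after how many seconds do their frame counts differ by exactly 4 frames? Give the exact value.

4 seconds

The gap grows by |25 − 24| = 1 frame per second.
Time for a 4-frame gap: 4 ÷ (1) = 4 s.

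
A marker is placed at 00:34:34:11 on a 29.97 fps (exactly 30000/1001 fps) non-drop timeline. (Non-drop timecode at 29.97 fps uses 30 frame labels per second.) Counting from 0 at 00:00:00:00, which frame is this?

Total seconds to the label: (0 × 3600 + 34 × 60 + 34) = 2074.
Frame index = 2074 × 30 + 11 = 62231.

frame 62231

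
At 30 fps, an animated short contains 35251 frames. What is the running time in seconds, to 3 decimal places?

1175.033 seconds

Running time = 35251 × 1/30 = 35251/30 s ≈ 1175.033 s.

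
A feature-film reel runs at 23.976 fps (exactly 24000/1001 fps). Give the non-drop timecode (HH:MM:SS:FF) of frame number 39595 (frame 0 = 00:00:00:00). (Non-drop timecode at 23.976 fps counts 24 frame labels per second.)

39595 ÷ 24 = 1649 full seconds, remainder 19 frames.
1649 s = 0 h 27 min 29 s.
Timecode: 00:27:29:19.

00:27:29:19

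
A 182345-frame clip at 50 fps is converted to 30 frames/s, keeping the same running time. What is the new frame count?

109407 frames

Target frames = source frames × (target rate / source rate) = 182345 × (30)/(50) = 182345 × 3/5 = 109407.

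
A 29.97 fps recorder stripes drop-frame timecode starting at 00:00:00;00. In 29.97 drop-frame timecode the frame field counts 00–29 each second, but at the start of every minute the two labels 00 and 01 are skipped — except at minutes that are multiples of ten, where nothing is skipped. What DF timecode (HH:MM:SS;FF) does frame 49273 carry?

00:27:24;03

Ten DF minutes hold 17982 frames, so frame 49273 lies in block 2 (frames 35964–53945) with 13309 frames into that block.
The block's first minute is 1800 frames and the rest 1798 each; 13309 frames reaches minute 7, so 2 × 18 + 7 × 2 = 50 labels have been skipped so far.
Adding those back, label number 49273 + 50 = 49323 at 30 labels/s is 1644 s + 3 f = 0 h 27 min 24 s frame 3, i.e. 00:27:24;03.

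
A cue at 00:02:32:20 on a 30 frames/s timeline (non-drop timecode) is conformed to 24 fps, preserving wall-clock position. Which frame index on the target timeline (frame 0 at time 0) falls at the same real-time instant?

Source frame index: (0×3600 + 2×60 + 32) × 30 + 20 = 4580.
Real time: 4580 / (30) = 458/3 s.
Target frame: (458/3) × (24) = 3664.

frame 3664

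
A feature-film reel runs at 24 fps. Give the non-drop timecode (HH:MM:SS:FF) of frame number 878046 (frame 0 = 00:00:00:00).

878046 ÷ 24 = 36585 full seconds, remainder 6 frames.
36585 s = 10 h 9 min 45 s.
Timecode: 10:09:45:06.

10:09:45:06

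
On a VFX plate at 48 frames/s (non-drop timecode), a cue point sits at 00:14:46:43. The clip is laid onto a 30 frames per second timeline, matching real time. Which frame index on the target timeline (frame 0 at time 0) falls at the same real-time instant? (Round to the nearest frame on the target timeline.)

Source frame index: (0×3600 + 14×60 + 46) × 48 + 43 = 42571.
Real time: 42571 / (48) = 42571/48 s.
Target frame: (42571/48) × (30) = 212855/8 ≈ 26606.875 → 26607.

frame 26607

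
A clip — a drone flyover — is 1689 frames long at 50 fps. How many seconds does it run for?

Running time = 1689 / (50) = 33.78 s.

33.78 seconds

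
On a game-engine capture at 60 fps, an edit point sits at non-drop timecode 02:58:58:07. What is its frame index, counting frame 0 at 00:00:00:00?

frame 644287

Total seconds to the label: (2 × 3600 + 58 × 60 + 58) = 10738.
Frame index = 10738 × 60 + 7 = 644287.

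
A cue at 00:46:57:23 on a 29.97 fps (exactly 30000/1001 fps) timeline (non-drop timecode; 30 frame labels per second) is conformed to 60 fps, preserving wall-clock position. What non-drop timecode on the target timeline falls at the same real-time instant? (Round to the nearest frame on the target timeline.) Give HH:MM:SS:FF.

Source frame index: (0×3600 + 46×60 + 57) × 30 + 23 = 84533.
Real time: 84533 / (30000/1001) = 84617533/30000 s.
Target frame: (84617533/30000) × (60) = 84617533/500 ≈ 169235.066 → 169235.
At 60 labels/s: frame 169235 → 00:47:00:35.

00:47:00:35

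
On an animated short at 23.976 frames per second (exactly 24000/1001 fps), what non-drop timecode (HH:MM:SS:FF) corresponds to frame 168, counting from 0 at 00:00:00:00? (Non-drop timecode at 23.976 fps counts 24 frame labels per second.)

00:00:07:00

168 ÷ 24 = 7 full seconds, remainder 0 frames.
7 s = 0 h 0 min 7 s.
Timecode: 00:00:07:00.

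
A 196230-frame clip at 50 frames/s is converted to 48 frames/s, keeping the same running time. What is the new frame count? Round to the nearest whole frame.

188381 frames

Frames at target rate = 196230 × (48) / (50) = 941904/5 ≈ 188380.800.
Nearest whole frame: 188381.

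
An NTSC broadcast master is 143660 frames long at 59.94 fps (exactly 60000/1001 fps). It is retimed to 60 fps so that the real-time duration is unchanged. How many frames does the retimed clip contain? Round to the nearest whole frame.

143804 frames

Frames at target rate = 143660 × (60) / (60000/1001) = 7190183/50 ≈ 143803.660.
Nearest whole frame: 143804.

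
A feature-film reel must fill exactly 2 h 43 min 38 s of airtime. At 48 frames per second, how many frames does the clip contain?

2 h 43 min 38 s = 9818 s.
Frames = 9818 × 48 = 471264.

471264 frames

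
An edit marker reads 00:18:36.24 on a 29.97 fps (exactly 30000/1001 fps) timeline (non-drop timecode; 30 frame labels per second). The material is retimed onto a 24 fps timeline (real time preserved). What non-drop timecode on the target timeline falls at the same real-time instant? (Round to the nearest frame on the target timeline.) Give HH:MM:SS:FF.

00:18:37:22

Source frame index: (0×3600 + 18×60 + 36) × 30 + 24 = 33504.
Real time: 33504 / (30000/1001) = 698698/625 s.
Target frame: (698698/625) × (24) = 16768752/625 ≈ 26830.003 → 26830.
At 24 labels/s: frame 26830 → 00:18:37:22.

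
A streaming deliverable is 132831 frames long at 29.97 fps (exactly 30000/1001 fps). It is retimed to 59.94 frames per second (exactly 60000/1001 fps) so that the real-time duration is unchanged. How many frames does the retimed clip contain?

Target frames = source frames × (target rate / source rate) = 132831 × (60000/1001)/(30000/1001) = 132831 × 2 = 265662.

265662 frames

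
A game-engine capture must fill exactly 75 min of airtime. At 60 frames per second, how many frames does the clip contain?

270000 frames

75 min = 4500 s.
Frames = 4500 × 60 = 270000.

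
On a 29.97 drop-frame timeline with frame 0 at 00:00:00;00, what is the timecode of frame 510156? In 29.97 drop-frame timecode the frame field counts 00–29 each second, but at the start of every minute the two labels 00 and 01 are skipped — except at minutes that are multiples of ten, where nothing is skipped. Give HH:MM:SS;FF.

Each 10-minute DF block holds 10 × 60 × 30 − 9 × 2 = 17982 frames. 510156 ÷ 17982 → 28 full blocks, remainder 6660.
Within the partial block the first minute is 1800 frames and each further minute 1798, so 3 further minute boundaries passed. Total skipped labels = 18 × 28 + 2 × 3 = 510.
Non-drop label index = 510156 + 510 = 510666; at 30 labels/s that is 04:43:42:06, i.e. DF 04:43:42;06.

04:43:42;06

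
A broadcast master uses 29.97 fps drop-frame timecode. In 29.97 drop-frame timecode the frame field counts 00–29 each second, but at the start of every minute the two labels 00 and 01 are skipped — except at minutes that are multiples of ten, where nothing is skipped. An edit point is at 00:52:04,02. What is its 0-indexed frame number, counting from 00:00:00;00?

93628

Complete 10-minute blocks: 5, each 17982 frames → 89910.
Remaining 2 whole minutes in the current block: 1800 + 1 × 1798 = 3598 frames.
Within the current minute: 4 × 30 + 2 − 2 = 120 (labels ;00/;01 skipped at this minute). Total = 89910 + 3598 + 120 = 93628.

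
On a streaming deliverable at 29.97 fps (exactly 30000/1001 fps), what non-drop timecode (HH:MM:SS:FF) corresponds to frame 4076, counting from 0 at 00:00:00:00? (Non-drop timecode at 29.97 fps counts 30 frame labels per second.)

00:02:15:26

4076 ÷ 30 = 135 full seconds, remainder 26 frames.
135 s = 0 h 2 min 15 s.
Timecode: 00:02:15:26.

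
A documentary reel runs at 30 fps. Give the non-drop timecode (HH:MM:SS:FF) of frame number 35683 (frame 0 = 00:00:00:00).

00:19:49:13

35683 ÷ 30 = 1189 full seconds, remainder 13 frames.
1189 s = 0 h 19 min 49 s.
Timecode: 00:19:49:13.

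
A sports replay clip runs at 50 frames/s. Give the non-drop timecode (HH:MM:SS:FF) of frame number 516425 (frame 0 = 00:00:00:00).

02:52:08:25

516425 ÷ 50 = 10328 full seconds, remainder 25 frames.
10328 s = 2 h 52 min 8 s.
Timecode: 02:52:08:25.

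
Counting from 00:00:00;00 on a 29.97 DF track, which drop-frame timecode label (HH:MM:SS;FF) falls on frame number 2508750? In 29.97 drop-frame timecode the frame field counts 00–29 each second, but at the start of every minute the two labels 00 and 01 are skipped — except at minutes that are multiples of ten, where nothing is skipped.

23:15:08;22

Ten DF minutes hold 17982 frames, so frame 2508750 lies in block 139 (frames 2499498–2517479) with 9252 frames into that block.
The block's first minute is 1800 frames and the rest 1798 each; 9252 frames reaches minute 5, so 139 × 18 + 5 × 2 = 2512 labels have been skipped so far.
Adding those back, label number 2508750 + 2512 = 2511262 at 30 labels/s is 83708 s + 22 f = 23 h 15 min 8 s frame 22, i.e. 23:15:08;22.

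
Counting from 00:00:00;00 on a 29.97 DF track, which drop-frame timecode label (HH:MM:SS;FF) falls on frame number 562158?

05:12:37;10

Ten DF minutes hold 17982 frames, so frame 562158 lies in block 31 (frames 557442–575423) with 4716 frames into that block.
The block's first minute is 1800 frames and the rest 1798 each; 4716 frames reaches minute 2, so 31 × 18 + 2 × 2 = 562 labels have been skipped so far.
Adding those back, label number 562158 + 562 = 562720 at 30 labels/s is 18757 s + 10 f = 5 h 12 min 37 s frame 10, i.e. 05:12:37;10.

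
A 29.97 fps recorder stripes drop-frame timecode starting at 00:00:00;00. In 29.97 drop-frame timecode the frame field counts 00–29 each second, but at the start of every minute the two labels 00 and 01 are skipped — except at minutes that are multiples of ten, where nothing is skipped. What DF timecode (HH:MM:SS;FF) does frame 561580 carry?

Each 10-minute DF block holds 10 × 60 × 30 − 9 × 2 = 17982 frames. 561580 ÷ 17982 → 31 full blocks, remainder 4138.
Within the partial block the first minute is 1800 frames and each further minute 1798, so 2 further minute boundaries passed. Total skipped labels = 18 × 31 + 2 × 2 = 562.
Non-drop label index = 561580 + 562 = 562142; at 30 labels/s that is 05:12:18:02, i.e. DF 05:12:18;02.

05:12:18;02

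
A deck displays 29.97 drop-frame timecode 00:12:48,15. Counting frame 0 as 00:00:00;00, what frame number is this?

23033

As if non-drop at 30 labels/s: (0 × 3600 + 12 × 60 + 48) × 30 + 15 = 23055.
Minute boundaries passed: 12; those not divisible by 10: 12 − 1 = 11; dropped labels = 2 × 11 = 22.
Actual frame index = 23055 − 22 = 23033.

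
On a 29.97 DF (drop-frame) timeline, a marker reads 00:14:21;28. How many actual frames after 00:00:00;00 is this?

As if non-drop at 30 labels/s: (0 × 3600 + 14 × 60 + 21) × 30 + 28 = 25858.
Minute boundaries passed: 14; those not divisible by 10: 14 − 1 = 13; dropped labels = 2 × 13 = 26.
Actual frame index = 25858 − 26 = 25832.

25832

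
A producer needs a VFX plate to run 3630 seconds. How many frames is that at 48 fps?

174240 frames

Frames = 3630 × 48 = 174240.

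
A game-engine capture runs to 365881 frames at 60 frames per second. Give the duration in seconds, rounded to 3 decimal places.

Running time = 365881 × 1/60 = 365881/60 s ≈ 6098.017 s.

6098.017 seconds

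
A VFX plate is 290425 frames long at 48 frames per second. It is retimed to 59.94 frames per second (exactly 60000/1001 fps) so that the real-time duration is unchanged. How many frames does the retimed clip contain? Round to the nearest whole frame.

362669 frames

Frames at target rate = 290425 × (60000/1001) / (48) = 363031250/1001 ≈ 362668.581.
Nearest whole frame: 362669.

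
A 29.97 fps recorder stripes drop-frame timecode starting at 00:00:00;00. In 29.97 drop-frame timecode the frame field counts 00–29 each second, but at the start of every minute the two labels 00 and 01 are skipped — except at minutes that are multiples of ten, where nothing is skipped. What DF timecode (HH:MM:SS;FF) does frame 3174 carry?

00:01:45;26

Each 10-minute DF block holds 10 × 60 × 30 − 9 × 2 = 17982 frames. 3174 ÷ 17982 → 0 full blocks, remainder 3174.
Within the partial block the first minute is 1800 frames and each further minute 1798, so 1 further minute boundary passed. Total skipped labels = 18 × 0 + 2 × 1 = 2.
Non-drop label index = 3174 + 2 = 3176; at 30 labels/s that is 00:01:45:26, i.e. DF 00:01:45;26.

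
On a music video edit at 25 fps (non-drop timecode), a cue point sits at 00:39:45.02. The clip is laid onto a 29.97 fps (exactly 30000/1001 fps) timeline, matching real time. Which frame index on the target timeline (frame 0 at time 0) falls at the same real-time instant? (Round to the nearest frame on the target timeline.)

frame 71481

Source frame index: (0×3600 + 39×60 + 45) × 25 + 2 = 59627.
Real time: 59627 / (25) = 59627/25 s.
Target frame: (59627/25) × (30000/1001) = 71552400/1001 ≈ 71480.919 → 71481.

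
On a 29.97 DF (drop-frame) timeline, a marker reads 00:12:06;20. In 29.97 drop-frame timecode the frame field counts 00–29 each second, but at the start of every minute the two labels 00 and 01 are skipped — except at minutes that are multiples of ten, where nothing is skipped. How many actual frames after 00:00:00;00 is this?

As if non-drop at 30 labels/s: (0 × 3600 + 12 × 60 + 6) × 30 + 20 = 21800.
Minute boundaries passed: 12; those not divisible by 10: 12 − 1 = 11; dropped labels = 2 × 11 = 22.
Actual frame index = 21800 − 22 = 21778.

21778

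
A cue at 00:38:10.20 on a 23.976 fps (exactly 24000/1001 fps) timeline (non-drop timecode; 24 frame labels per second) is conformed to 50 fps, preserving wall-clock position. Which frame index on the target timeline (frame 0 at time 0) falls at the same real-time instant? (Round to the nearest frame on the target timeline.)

frame 114656

Source frame index: (0×3600 + 38×60 + 10) × 24 + 20 = 54980.
Real time: 54980 / (24000/1001) = 2751749/1200 s.
Target frame: (2751749/1200) × (50) = 2751749/24 ≈ 114656.208 → 114656.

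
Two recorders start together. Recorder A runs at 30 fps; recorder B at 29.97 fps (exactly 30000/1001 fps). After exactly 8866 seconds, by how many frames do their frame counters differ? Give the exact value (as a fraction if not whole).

1860/7 frames

A emits 30 × 8866 = 265980 frames; B emits 30000/1001 × 8866 = 1860000/7.
Difference = 1860/7 frames (≈ 265.7143); B is behind A.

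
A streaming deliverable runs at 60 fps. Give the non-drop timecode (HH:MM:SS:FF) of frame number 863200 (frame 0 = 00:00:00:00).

863200 ÷ 60 = 14386 full seconds, remainder 40 frames.
14386 s = 3 h 59 min 46 s.
Timecode: 03:59:46:40.

03:59:46:40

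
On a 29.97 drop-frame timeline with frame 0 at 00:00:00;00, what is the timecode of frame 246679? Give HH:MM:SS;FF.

Each 10-minute DF block holds 10 × 60 × 30 − 9 × 2 = 17982 frames. 246679 ÷ 17982 → 13 full blocks, remainder 12913.
Within the partial block the first minute is 1800 frames and each further minute 1798, so 7 further minute boundaries passed. Total skipped labels = 18 × 13 + 2 × 7 = 248.
Non-drop label index = 246679 + 248 = 246927; at 30 labels/s that is 02:17:10:27, i.e. DF 02:17:10;27.

02:17:10;27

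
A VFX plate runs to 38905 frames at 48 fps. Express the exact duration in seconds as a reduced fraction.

Running time = 38905 ÷ (48) = 38905 × 1/48 = 38905/48 s.

38905/48 seconds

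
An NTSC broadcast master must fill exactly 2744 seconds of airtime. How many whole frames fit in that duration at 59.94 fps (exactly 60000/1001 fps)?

Frames = 2744 × 60000/1001 = 23520000/143 ≈ 164475.5245.
Complete frames: 164475.

164475 frames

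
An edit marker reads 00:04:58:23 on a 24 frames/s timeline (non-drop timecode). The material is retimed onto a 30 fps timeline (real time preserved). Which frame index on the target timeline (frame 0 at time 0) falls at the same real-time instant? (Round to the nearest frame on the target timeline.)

frame 8969

Source frame index: (0×3600 + 4×60 + 58) × 24 + 23 = 7175.
Real time: 7175 / (24) = 7175/24 s.
Target frame: (7175/24) × (30) = 35875/4 ≈ 8968.750 → 8969.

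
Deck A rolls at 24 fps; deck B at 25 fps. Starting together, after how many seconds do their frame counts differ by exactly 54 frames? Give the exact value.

The gap grows by |25 − 24| = 1 frame per second.
Time for a 54-frame gap: 54 ÷ (1) = 54 s.

54 seconds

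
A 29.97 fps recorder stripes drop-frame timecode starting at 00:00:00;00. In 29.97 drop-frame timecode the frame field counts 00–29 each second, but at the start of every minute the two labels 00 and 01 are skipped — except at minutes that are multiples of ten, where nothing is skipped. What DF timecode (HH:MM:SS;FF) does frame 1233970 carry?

Each 10-minute DF block holds 10 × 60 × 30 − 9 × 2 = 17982 frames. 1233970 ÷ 17982 → 68 full blocks, remainder 11194.
Within the partial block the first minute is 1800 frames and each further minute 1798, so 6 further minute boundaries passed. Total skipped labels = 18 × 68 + 2 × 6 = 1236.
Non-drop label index = 1233970 + 1236 = 1235206; at 30 labels/s that is 11:26:13:16, i.e. DF 11:26:13;16.

11:26:13;16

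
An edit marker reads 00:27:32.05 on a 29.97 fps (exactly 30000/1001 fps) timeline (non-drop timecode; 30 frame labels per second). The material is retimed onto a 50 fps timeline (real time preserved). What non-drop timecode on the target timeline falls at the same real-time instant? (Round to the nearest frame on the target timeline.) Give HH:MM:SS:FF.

00:27:33:41

Source frame index: (0×3600 + 27×60 + 32) × 30 + 5 = 49565.
Real time: 49565 / (30000/1001) = 9922913/6000 s.
Target frame: (9922913/6000) × (50) = 9922913/120 ≈ 82690.942 → 82691.
At 50 labels/s: frame 82691 → 00:27:33:41.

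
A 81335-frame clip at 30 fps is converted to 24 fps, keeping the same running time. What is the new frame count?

Target frames = source frames × (target rate / source rate) = 81335 × (24)/(30) = 81335 × 4/5 = 65068.

65068 frames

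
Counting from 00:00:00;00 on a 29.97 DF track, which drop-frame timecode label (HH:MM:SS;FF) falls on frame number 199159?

01:50:45;07

Ten DF minutes hold 17982 frames, so frame 199159 lies in block 11 (frames 197802–215783) with 1357 frames into that block.
The block's first minute is 1800 frames and the rest 1798 each; 1357 frames reaches minute 0, so 11 × 18 + 0 × 2 = 198 labels have been skipped so far.
Adding those back, label number 199159 + 198 = 199357 at 30 labels/s is 6645 s + 7 f = 1 h 50 min 45 s frame 7, i.e. 01:50:45;07.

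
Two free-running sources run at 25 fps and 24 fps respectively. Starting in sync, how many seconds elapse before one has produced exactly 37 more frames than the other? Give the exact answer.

The gap grows by |24 − 25| = 1 frame per second.
Time for a 37-frame gap: 37 ÷ (1) = 37 s.

37 seconds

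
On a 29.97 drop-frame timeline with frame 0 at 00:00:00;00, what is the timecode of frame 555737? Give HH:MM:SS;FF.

Each 10-minute DF block holds 10 × 60 × 30 − 9 × 2 = 17982 frames. 555737 ÷ 17982 → 30 full blocks, remainder 16277.
Within the partial block the first minute is 1800 frames and each further minute 1798, so 9 further minute boundaries passed. Total skipped labels = 18 × 30 + 2 × 9 = 558.
Non-drop label index = 555737 + 558 = 556295; at 30 labels/s that is 05:09:03:05, i.e. DF 05:09:03;05.

05:09:03;05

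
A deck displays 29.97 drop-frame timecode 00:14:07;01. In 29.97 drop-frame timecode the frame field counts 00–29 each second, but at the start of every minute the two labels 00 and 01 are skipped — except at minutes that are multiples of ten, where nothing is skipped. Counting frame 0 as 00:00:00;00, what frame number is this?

25385

As if non-drop at 30 labels/s: (0 × 3600 + 14 × 60 + 7) × 30 + 1 = 25411.
Minute boundaries passed: 14; those not divisible by 10: 14 − 1 = 13; dropped labels = 2 × 13 = 26.
Actual frame index = 25411 − 26 = 25385.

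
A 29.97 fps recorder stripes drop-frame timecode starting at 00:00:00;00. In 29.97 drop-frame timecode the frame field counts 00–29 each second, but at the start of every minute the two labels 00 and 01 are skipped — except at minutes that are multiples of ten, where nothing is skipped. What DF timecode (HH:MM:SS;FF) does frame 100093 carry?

Each 10-minute DF block holds 10 × 60 × 30 − 9 × 2 = 17982 frames. 100093 ÷ 17982 → 5 full blocks, remainder 10183.
Within the partial block the first minute is 1800 frames and each further minute 1798, so 5 further minute boundaries passed. Total skipped labels = 18 × 5 + 2 × 5 = 100.
Non-drop label index = 100093 + 100 = 100193; at 30 labels/s that is 00:55:39:23, i.e. DF 00:55:39;23.

00:55:39;23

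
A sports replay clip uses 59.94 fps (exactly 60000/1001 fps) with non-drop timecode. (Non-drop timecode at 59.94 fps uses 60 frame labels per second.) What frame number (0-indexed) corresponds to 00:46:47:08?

frame 168428

Total seconds to the label: (0 × 3600 + 46 × 60 + 47) = 2807.
Frame index = 2807 × 60 + 8 = 168428.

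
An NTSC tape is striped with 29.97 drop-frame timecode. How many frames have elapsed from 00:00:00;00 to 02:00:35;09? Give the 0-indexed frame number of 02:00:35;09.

216843

As if non-drop at 30 labels/s: (2 × 3600 + 0 × 60 + 35) × 30 + 9 = 217059.
Minute boundaries passed: 120; those not divisible by 10: 120 − 12 = 108; dropped labels = 2 × 108 = 216.
Actual frame index = 217059 − 216 = 216843.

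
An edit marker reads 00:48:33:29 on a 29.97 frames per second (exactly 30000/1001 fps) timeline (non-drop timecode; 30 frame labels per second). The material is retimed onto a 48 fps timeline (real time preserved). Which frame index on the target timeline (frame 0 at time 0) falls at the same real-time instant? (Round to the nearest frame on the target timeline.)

Source frame index: (0×3600 + 48×60 + 33) × 30 + 29 = 87419.
Real time: 87419 / (30000/1001) = 87506419/30000 s.
Target frame: (87506419/30000) × (48) = 87506419/625 ≈ 140010.270 → 140010.

frame 140010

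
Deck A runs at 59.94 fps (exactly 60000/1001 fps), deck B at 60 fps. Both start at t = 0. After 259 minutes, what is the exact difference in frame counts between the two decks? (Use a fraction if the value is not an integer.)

133200/143 frames

259 min = 15540 s.
A emits 60000/1001 × 15540 = 133200000/143 frames; B emits 60 × 15540 = 932400.
Difference = 133200/143 frames (≈ 931.4685); B is ahead of A.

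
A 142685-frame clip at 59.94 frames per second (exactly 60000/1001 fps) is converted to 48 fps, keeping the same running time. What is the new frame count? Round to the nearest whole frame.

Frames at target rate = 142685 × (48) / (60000/1001) = 28565537/250 ≈ 114262.148.
Nearest whole frame: 114262.

114262 frames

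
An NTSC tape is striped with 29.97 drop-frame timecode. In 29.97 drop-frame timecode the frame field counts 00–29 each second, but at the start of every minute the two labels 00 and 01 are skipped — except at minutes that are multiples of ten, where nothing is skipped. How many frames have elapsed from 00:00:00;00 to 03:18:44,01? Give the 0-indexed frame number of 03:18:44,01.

357363

Complete 10-minute blocks: 19, each 17982 frames → 341658.
Remaining 8 whole minutes in the current block: 1800 + 7 × 1798 = 14386 frames.
Within the current minute: 44 × 30 + 1 − 2 = 1319 (labels ;00/;01 skipped at this minute). Total = 341658 + 14386 + 1319 = 357363.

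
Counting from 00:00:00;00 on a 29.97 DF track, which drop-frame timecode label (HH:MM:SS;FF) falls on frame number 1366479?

Each 10-minute DF block holds 10 × 60 × 30 − 9 × 2 = 17982 frames. 1366479 ÷ 17982 → 75 full blocks, remainder 17829.
Within the partial block the first minute is 1800 frames and each further minute 1798, so 9 further minute boundaries passed. Total skipped labels = 18 × 75 + 2 × 9 = 1368.
Non-drop label index = 1366479 + 1368 = 1367847; at 30 labels/s that is 12:39:54:27, i.e. DF 12:39:54;27.

12:39:54;27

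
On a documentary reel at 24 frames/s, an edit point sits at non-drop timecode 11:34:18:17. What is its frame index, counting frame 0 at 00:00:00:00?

Total seconds to the label: (11 × 3600 + 34 × 60 + 18) = 41658.
Frame index = 41658 × 24 + 17 = 999809.

frame 999809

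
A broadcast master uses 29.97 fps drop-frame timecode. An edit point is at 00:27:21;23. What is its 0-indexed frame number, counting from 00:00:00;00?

Complete 10-minute blocks: 2, each 17982 frames → 35964.
Remaining 7 whole minutes in the current block: 1800 + 6 × 1798 = 12588 frames.
Within the current minute: 21 × 30 + 23 − 2 = 651 (labels ;00/;01 skipped at this minute). Total = 35964 + 12588 + 651 = 49203.

49203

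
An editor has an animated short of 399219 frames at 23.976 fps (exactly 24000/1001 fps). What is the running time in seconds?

16650.759125 seconds

Running time = 399219 / (24000/1001) = 16650.759125 s.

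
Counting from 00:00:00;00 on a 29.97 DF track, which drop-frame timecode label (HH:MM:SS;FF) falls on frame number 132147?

Each 10-minute DF block holds 10 × 60 × 30 − 9 × 2 = 17982 frames. 132147 ÷ 17982 → 7 full blocks, remainder 6273.
Within the partial block the first minute is 1800 frames and each further minute 1798, so 3 further minute boundaries passed. Total skipped labels = 18 × 7 + 2 × 3 = 132.
Non-drop label index = 132147 + 132 = 132279; at 30 labels/s that is 01:13:29:09, i.e. DF 01:13:29;09.

01:13:29;09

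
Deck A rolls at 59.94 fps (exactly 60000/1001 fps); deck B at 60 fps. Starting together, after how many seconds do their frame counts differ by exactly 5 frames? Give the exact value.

The gap grows by |60 − 60000/1001| = 60/1001 frames per second.
Time for a 5-frame gap: 5 ÷ (60/1001) = 1001/12 s.

1001/12 seconds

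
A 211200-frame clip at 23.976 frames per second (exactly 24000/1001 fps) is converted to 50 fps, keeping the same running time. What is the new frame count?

440440 frames

Target frames = source frames × (target rate / source rate) = 211200 × (50)/(24000/1001) = 211200 × 1001/480 = 440440.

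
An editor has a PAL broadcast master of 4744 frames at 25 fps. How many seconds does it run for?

189.76 seconds

Running time = 4744 / (25) = 189.76 s.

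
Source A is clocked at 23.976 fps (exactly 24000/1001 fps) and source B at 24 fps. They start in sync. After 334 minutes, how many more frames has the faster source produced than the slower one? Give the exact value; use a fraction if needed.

480960/1001 frames

334 min = 20040 s.
A emits 24000/1001 × 20040 = 480960000/1001 frames; B emits 24 × 20040 = 480960.
Difference = 480960/1001 frames (≈ 480.4795); B is ahead of A.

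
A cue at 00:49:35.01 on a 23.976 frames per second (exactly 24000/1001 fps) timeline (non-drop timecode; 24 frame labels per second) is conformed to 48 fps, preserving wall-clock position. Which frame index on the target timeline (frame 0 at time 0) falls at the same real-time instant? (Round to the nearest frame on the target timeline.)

Source frame index: (0×3600 + 49×60 + 35) × 24 + 1 = 71401.
Real time: 71401 / (24000/1001) = 71472401/24000 s.
Target frame: (71472401/24000) × (48) = 71472401/500 ≈ 142944.802 → 142945.

frame 142945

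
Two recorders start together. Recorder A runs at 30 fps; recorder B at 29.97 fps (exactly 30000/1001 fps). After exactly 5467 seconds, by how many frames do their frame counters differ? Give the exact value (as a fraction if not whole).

2130/13 frames

A emits 30 × 5467 = 164010 frames; B emits 30000/1001 × 5467 = 2130000/13.
Difference = 2130/13 frames (≈ 163.8462); B is behind A.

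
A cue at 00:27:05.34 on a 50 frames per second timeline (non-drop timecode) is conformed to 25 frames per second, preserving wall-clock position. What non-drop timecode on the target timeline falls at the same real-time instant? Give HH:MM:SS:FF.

00:27:05:17

Source frame index: (0×3600 + 27×60 + 5) × 50 + 34 = 81284.
Real time: 81284 / (50) = 40642/25 s.
Target frame: (40642/25) × (25) = 40642.
At 25 labels/s: frame 40642 → 00:27:05:17.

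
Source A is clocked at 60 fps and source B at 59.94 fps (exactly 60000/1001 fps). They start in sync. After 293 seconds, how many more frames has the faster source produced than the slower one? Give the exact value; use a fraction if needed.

17580/1001 frames

A emits 60 × 293 = 17580 frames; B emits 60000/1001 × 293 = 17580000/1001.
Difference = 17580/1001 frames (≈ 17.5624); B is behind A.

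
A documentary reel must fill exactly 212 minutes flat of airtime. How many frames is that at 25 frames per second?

212 min = 12720 s.
Frames = 12720 × 25 = 318000.

318000 frames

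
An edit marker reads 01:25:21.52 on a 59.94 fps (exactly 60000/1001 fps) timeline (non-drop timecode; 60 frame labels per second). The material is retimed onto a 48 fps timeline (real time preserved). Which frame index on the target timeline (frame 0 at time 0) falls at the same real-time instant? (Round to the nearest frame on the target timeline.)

Source frame index: (1×3600 + 25×60 + 21) × 60 + 52 = 307312.
Real time: 307312 / (60000/1001) = 19226207/3750 s.
Target frame: (19226207/3750) × (48) = 153809656/625 ≈ 246095.450 → 246095.

frame 246095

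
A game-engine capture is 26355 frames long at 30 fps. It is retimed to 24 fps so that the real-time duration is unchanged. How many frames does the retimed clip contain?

Target frames = source frames × (target rate / source rate) = 26355 × (24)/(30) = 26355 × 4/5 = 21084.

21084 frames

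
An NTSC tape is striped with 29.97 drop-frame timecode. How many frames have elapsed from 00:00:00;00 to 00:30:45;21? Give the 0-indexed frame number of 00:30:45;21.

Complete 10-minute blocks: 3, each 17982 frames → 53946.
Remaining 0 whole minutes in the current block: 0 frames.
Within the current minute: 45 × 30 + 21 = 1371. Total = 53946 + 0 + 1371 = 55317.

55317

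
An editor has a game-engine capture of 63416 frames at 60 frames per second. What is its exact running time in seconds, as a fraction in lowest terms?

Running time = 63416 ÷ (60) = 63416 × 1/60 = 15854/15 s.

15854/15 seconds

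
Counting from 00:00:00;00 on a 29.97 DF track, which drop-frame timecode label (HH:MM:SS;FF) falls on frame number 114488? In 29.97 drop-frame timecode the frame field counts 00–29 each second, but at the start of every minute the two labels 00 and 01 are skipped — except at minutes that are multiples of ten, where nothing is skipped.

01:03:40;02

Ten DF minutes hold 17982 frames, so frame 114488 lies in block 6 (frames 107892–125873) with 6596 frames into that block.
The block's first minute is 1800 frames and the rest 1798 each; 6596 frames reaches minute 3, so 6 × 18 + 3 × 2 = 114 labels have been skipped so far.
Adding those back, label number 114488 + 114 = 114602 at 30 labels/s is 3820 s + 2 f = 1 h 3 min 40 s frame 2, i.e. 01:03:40;02.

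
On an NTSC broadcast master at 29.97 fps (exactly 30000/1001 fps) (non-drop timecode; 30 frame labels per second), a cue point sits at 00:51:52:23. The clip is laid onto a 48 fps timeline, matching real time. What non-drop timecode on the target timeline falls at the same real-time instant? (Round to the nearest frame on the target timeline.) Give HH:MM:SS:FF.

00:51:55:42

Source frame index: (0×3600 + 51×60 + 52) × 30 + 23 = 93383.
Real time: 93383 / (30000/1001) = 93476383/30000 s.
Target frame: (93476383/30000) × (48) = 93476383/625 ≈ 149562.213 → 149562.
At 48 labels/s: frame 149562 → 00:51:55:42.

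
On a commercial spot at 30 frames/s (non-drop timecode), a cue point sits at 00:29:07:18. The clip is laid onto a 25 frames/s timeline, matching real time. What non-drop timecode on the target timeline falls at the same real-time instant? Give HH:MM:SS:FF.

Source frame index: (0×3600 + 29×60 + 7) × 30 + 18 = 52428.
Real time: 52428 / (30) = 8738/5 s.
Target frame: (8738/5) × (25) = 43690.
At 25 labels/s: frame 43690 → 00:29:07:15.

00:29:07:15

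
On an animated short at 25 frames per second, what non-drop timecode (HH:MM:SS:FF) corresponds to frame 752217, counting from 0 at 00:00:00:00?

08:21:28:17

752217 ÷ 25 = 30088 full seconds, remainder 17 frames.
30088 s = 8 h 21 min 28 s.
Timecode: 08:21:28:17.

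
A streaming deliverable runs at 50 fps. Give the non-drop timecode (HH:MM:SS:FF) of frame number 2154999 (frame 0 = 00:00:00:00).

11:58:19:49

2154999 ÷ 50 = 43099 full seconds, remainder 49 frames.
43099 s = 11 h 58 min 19 s.
Timecode: 11:58:19:49.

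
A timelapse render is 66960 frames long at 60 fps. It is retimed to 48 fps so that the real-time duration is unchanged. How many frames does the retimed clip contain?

53568 frames

Target frames = source frames × (target rate / source rate) = 66960 × (48)/(60) = 66960 × 4/5 = 53568.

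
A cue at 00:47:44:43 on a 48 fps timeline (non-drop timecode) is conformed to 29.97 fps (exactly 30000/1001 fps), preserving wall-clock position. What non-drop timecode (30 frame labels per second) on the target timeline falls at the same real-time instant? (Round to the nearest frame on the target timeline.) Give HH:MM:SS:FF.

00:47:42:01

Source frame index: (0×3600 + 47×60 + 44) × 48 + 43 = 137515.
Real time: 137515 / (48) = 137515/48 s.
Target frame: (137515/48) × (30000/1001) = 12278125/143 ≈ 85861.014 → 85861.
At 30 labels/s: frame 85861 → 00:47:42:01.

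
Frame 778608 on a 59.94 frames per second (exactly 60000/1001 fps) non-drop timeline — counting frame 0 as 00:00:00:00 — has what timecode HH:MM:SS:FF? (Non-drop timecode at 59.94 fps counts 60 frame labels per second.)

03:36:16:48

778608 ÷ 60 = 12976 full seconds, remainder 48 frames.
12976 s = 3 h 36 min 16 s.
Timecode: 03:36:16:48.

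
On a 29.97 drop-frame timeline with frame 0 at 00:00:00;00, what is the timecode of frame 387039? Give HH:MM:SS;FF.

Ten DF minutes hold 17982 frames, so frame 387039 lies in block 21 (frames 377622–395603) with 9417 frames into that block.
The block's first minute is 1800 frames and the rest 1798 each; 9417 frames reaches minute 5, so 21 × 18 + 5 × 2 = 388 labels have been skipped so far.
Adding those back, label number 387039 + 388 = 387427 at 30 labels/s is 12914 s + 7 f = 3 h 35 min 14 s frame 7, i.e. 03:35:14;07.

03:35:14;07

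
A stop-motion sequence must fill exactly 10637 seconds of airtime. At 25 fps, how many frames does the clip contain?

Frames = 10637 × 25 = 265925.

265925 frames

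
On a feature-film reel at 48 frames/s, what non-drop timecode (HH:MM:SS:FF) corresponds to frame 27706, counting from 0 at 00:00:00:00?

00:09:37:10

27706 ÷ 48 = 577 full seconds, remainder 10 frames.
577 s = 0 h 9 min 37 s.
Timecode: 00:09:37:10.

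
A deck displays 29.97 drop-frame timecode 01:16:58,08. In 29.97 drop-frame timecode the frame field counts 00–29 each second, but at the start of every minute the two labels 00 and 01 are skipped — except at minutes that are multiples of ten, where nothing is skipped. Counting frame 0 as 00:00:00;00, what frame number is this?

138410

Complete 10-minute blocks: 7, each 17982 frames → 125874.
Remaining 6 whole minutes in the current block: 1800 + 5 × 1798 = 10790 frames.
Within the current minute: 58 × 30 + 8 − 2 = 1746 (labels ;00/;01 skipped at this minute). Total = 125874 + 10790 + 1746 = 138410.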